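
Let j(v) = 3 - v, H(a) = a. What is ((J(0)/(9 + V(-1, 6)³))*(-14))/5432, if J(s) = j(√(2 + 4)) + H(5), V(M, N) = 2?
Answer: -2/1649 + √6/6596 ≈ -0.00084150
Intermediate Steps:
J(s) = 8 - √6 (J(s) = (3 - √(2 + 4)) + 5 = (3 - √6) + 5 = 8 - √6)
((J(0)/(9 + V(-1, 6)³))*(-14))/5432 = (((8 - √6)/(9 + 2³))*(-14))/5432 = (((8 - √6)/(9 + 8))*(-14))*(1/5432) = (((8 - √6)/17)*(-14))*(1/5432) = (((8 - √6)*(1/17))*(-14))*(1/5432) = ((8/17 - √6/17)*(-14))*(1/5432) = (-112/17 + 14*√6/17)*(1/5432) = -2/1649 + √6/6596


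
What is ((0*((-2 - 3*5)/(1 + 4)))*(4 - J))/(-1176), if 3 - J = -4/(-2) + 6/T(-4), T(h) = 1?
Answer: 0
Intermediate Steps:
J = -5 (J = 3 - (-4/(-2) + 6/1) = 3 - (-4*(-1/2) + 6*1) = 3 - (2 + 6) = 3 - 1*8 = 3 - 8 = -5)
((0*((-2 - 3*5)/(1 + 4)))*(4 - J))/(-1176) = ((0*((-2 - 3*5)/(1 + 4)))*(4 - 1*(-5)))/(-1176) = ((0*((-2 - 15)/5))*(4 + 5))*(-1/1176) = ((0*(-17*1/5))*9)*(-1/1176) = ((0*(-17/5))*9)*(-1/1176) = (0*9)*(-1/1176) = 0*(-1/1176) = 0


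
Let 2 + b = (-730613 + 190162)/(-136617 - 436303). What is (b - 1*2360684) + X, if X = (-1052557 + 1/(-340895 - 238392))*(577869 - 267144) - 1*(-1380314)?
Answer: -108545266201748012772443/331885108040 ≈ -3.2706e+11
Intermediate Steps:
b = -605389/572920 (b = -2 + (-730613 + 190162)/(-136617 - 436303) = -2 - 540451/(-572920) = -2 - 540451*(-1/572920) = -2 + 540451/572920 = -605389/572920 ≈ -1.0567)
X = -189458358454117382/579287 (X = (-1052557 + 1/(-579287))*310725 + 1380314 = (-1052557 - 1/579287)*310725 + 1380314 = -609732586860/579287*310725 + 1380314 = -189459158052073500/579287 + 1380314 = -189458358454117382/579287 ≈ -3.2705e+11)
(b - 1*2360684) + X = (-605389/572920 - 1*2360684) - 189458358454117382/579287 = (-605389/572920 - 2360684) - 189458358454117382/579287 = -1352483682669/572920 - 189458358454117382/579287 = -108545266201748012772443/331885108040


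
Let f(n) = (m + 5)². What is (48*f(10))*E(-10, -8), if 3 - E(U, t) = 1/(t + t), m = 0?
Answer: 3675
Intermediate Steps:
f(n) = 25 (f(n) = (0 + 5)² = 5² = 25)
E(U, t) = 3 - 1/(2*t) (E(U, t) = 3 - 1/(t + t) = 3 - 1/(2*t))
(48*f(10))*E(-10, -8) = (48*25)*(3 - ½/(-8)) = 1200*(3 - ½*(-⅛)) = 1200*(3 + 1/16) = 1200*(49/16) = 3675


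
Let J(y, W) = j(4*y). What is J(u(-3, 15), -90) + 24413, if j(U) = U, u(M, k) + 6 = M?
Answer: 24377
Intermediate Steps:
u(M, k) = -6 + M
J(y, W) = 4*y
J(u(-3, 15), -90) + 24413 = 4*(-6 - 3) + 24413 = 4*(-9) + 24413 = -36 + 24413 = 24377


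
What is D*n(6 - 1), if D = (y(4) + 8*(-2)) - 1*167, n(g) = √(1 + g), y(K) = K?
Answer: -179*√6 ≈ -438.46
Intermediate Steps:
D = -179 (D = (4 + 8*(-2)) - 1*167 = (4 - 16) - 167 = -12 - 167 = -179)
D*n(6 - 1) = -179*√(1 + (6 - 1)) = -179*√(1 + 5) = -179*√6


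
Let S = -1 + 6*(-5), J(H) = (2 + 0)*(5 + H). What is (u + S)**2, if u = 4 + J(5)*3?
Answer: 1089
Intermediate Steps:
J(H) = 10 + 2*H (J(H) = 2*(5 + H) = 10 + 2*H)
u = 64 (u = 4 + (10 + 2*5)*3 = 4 + (10 + 10)*3 = 4 + 20*3 = 4 + 60 = 64)
S = -31 (S = -1 - 30 = -31)
(u + S)**2 = (64 - 31)**2 = 33**2 = 1089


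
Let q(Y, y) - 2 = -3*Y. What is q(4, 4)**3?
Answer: -1000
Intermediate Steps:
q(Y, y) = 2 - 3*Y
q(4, 4)**3 = (2 - 3*4)**3 = (2 - 12)**3 = (-10)**3 = -1000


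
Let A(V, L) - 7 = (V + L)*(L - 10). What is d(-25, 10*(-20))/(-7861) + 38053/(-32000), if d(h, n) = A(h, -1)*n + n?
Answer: 226066481/35936000 ≈ 6.2908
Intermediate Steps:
A(V, L) = 7 + (-10 + L)*(L + V) (A(V, L) = 7 + (V + L)*(L - 10) = 7 + (L + V)*(-10 + L) = 7 + (-10 + L)*(L + V))
d(h, n) = n + n*(18 - 11*h) (d(h, n) = (7 + (-1)² - 10*(-1) - 10*h - h)*n + n = (7 + 1 + 10 - 10*h - h)*n + n = (18 - 11*h)*n + n = n*(18 - 11*h) + n = n + n*(18 - 11*h))
d(-25, 10*(-20))/(-7861) + 38053/(-32000) = ((10*(-20))*(19 - 11*(-25)))/(-7861) + 38053/(-32000) = -200*(19 + 275)*(-1/7861) + 38053*(-1/32000) = -200*294*(-1/7861) - 38053/32000 = -58800*(-1/7861) - 38053/32000 = 8400/1123 - 38053/32000 = 226066481/35936000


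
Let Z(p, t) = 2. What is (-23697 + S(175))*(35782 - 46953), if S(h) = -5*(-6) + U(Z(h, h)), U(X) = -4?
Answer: 264428741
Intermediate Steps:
S(h) = 26 (S(h) = -5*(-6) - 4 = 30 - 4 = 26)
(-23697 + S(175))*(35782 - 46953) = (-23697 + 26)*(35782 - 46953) = -23671*(-11171) = 264428741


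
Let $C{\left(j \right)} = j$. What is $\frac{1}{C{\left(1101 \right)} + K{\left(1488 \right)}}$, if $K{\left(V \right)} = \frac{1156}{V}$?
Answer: $\frac{372}{409861} \approx 0.00090763$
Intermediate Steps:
$\frac{1}{C{\left(1101 \right)} + K{\left(1488 \right)}} = \frac{1}{1101 + \frac{1156}{1488}} = \frac{1}{1101 + 1156 \cdot \frac{1}{1488}} = \frac{1}{1101 + \frac{289}{372}} = \frac{1}{\frac{409861}{372}} = \frac{372}{409861}$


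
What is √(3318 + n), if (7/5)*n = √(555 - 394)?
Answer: √(162582 + 35*√161)/7 ≈ 57.681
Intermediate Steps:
n = 5*√161/7 (n = 5*√(555 - 394)/7 = 5*√161/7 ≈ 9.0633)
√(3318 + n) = √(3318 + 5*√161/7)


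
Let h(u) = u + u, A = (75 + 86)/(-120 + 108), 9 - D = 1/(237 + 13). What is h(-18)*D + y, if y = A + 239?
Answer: -147409/1500 ≈ -98.273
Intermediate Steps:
D = 2249/250 (D = 9 - 1/(237 + 13) = 9 - 1/250 = 2249/250 ≈ 8.9960)
A = -161/12 (A = 161/(-12) = 161*(-1/12) = -161/12 ≈ -13.417)
h(u) = 2*u
y = 2707/12 (y = -161/12 + 239 = 2707/12 ≈ 225.58)
h(-18)*D + y = (2*(-18))*(2249/250) + 2707/12 = -36*2249/250 + 2707/12 = -40482/125 + 2707/12 = -147409/1500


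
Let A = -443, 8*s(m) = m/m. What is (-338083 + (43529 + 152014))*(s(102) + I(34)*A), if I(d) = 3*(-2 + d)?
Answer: 12123846605/2 ≈ 6.0619e+9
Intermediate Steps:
s(m) = ⅛ (s(m) = (m/m)/8 = (⅛)*1 = ⅛)
I(d) = -6 + 3*d
(-338083 + (43529 + 152014))*(s(102) + I(34)*A) = (-338083 + (43529 + 152014))*(⅛ + (-6 + 3*34)*(-443)) = (-338083 + 195543)*(⅛ + (-6 + 102)*(-443)) = -142540*(⅛ + 96*(-443)) = -142540*(⅛ - 42528) = -142540*(-340223/8) = 12123846605/2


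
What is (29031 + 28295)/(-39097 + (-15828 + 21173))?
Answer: -28663/16876 ≈ -1.6984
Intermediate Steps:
(29031 + 28295)/(-39097 + (-15828 + 21173)) = 57326/(-39097 + 5345) = 57326/(-33752) = 57326*(-1/33752) = -28663/16876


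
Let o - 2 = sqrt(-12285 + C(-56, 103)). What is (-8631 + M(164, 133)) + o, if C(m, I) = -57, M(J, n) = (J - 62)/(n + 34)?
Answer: -1440941/167 + 11*I*sqrt(102) ≈ -8628.4 + 111.09*I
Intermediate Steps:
M(J, n) = (-62 + J)/(34 + n)
o = 2 + 11*I*sqrt(102) (o = 2 + sqrt(-12285 - 57) = 2 + sqrt(-12342) = 2 + 11*I*sqrt(102) ≈ 2.0 + 111.09*I)
(-8631 + M(164, 133)) + o = (-8631 + (-62 + 164)/(34 + 133)) + (2 + 11*I*sqrt(102)) = (-8631 + 102/167) + (2 + 11*I*sqrt(102)) = -1441275/167 + (2 + 11*I*sqrt(102)) = -1440941/167 + 11*I*sqrt(102)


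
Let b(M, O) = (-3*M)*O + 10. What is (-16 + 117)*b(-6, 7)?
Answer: 13736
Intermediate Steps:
b(M, O) = 10 - 3*M*O (b(M, O) = -3*M*O + 10 = 10 - 3*M*O)
(-16 + 117)*b(-6, 7) = (-16 + 117)*(10 - 3*(-6)*7) = 101*(10 + 126) = 101*136 = 13736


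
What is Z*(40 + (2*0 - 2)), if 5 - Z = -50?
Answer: 2090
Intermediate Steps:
Z = 55 (Z = 5 - 1*(-50) = 5 + 50 = 55)
Z*(40 + (2*0 - 2)) = 55*(40 + (2*0 - 2)) = 55*(40 + (0 - 2)) = 55*(40 - 2) = 55*38 = 2090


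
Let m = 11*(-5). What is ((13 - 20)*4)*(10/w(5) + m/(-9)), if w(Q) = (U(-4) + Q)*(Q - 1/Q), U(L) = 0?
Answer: -1645/9 ≈ -182.78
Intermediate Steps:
w(Q) = Q*(Q - 1/Q) (w(Q) = (0 + Q)*(Q - 1/Q) = Q*(Q - 1/Q))
m = -55
((13 - 20)*4)*(10/w(5) + m/(-9)) = ((13 - 20)*4)*(10/(-1 + 5**2) - 55/(-9)) = (-7*4)*(10/(-1 + 25) - 55*(-1/9)) = -28*(10/24 + 55/9) = -28*(10*(1/24) + 55/9) = -28*(5/12 + 55/9) = -28*235/36 = -1645/9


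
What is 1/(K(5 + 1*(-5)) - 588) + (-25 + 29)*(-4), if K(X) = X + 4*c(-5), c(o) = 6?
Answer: -9025/564 ≈ -16.002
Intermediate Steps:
K(X) = 24 + X (K(X) = X + 4*6 = X + 24 = 24 + X)
1/(K(5 + 1*(-5)) - 588) + (-25 + 29)*(-4) = 1/((24 + (5 + 1*(-5))) - 588) + (-25 + 29)*(-4) = 1/((24 + (5 - 5)) - 588) + 4*(-4) = 1/((24 + 0) - 588) - 16 = 1/(24 - 588) - 16 = 1/(-564) - 16 = -1/564 - 16 = -9025/564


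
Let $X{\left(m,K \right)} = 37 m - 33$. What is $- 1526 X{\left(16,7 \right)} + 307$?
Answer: $-852727$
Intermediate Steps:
$X{\left(m,K \right)} = -33 + 37 m$
$- 1526 X{\left(16,7 \right)} + 307 = - 1526 \left(-33 + 37 \cdot 16\right) + 307 = - 1526 \left(-33 + 592\right) + 307 = \left(-1526\right) 559 + 307 = -853034 + 307 = -852727$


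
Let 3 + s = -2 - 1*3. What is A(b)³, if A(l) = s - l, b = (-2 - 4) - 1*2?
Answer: 0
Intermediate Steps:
b = -8 (b = -6 - 2 = -8)
s = -8 (s = -3 + (-2 - 1*3) = -3 + (-2 - 3) = -3 - 5 = -8)
A(l) = -8 - l
A(b)³ = (-8 - 1*(-8))³ = (-8 + 8)³ = 0³ = 0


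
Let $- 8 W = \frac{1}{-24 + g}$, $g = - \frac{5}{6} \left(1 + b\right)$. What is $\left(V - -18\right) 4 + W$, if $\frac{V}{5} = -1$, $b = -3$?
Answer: $\frac{27875}{536} \approx 52.006$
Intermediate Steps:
$g = \frac{5}{3}$ ($g = - \frac{5}{6} \left(1 - 3\right) = \left(-5\right) \frac{1}{6} \left(-2\right) = \left(- \frac{5}{6}\right) \left(-2\right) = \frac{5}{3} \approx 1.6667$)
$V = -5$ ($V = 5 \left(-1\right) = -5$)
$W = \frac{3}{536}$ ($W = - \frac{1}{8 \left(-24 + \frac{5}{3}\right)} = - \frac{1}{8 \left(- \frac{67}{3}\right)} = \left(- \frac{1}{8}\right) \left(- \frac{3}{67}\right) = \frac{3}{536} \approx 0.005597$)
$\left(V - -18\right) 4 + W = \left(-5 - -18\right) 4 + \frac{3}{536} = \left(-5 + 18\right) 4 + \frac{3}{536} = 13 \cdot 4 + \frac{3}{536} = 52 + \frac{3}{536} = \frac{27875}{536}$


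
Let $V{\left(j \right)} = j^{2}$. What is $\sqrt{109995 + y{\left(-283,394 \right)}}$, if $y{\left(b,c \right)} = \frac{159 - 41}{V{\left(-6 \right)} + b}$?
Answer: $\frac{\sqrt{6710655809}}{247} \approx 331.65$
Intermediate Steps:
$y{\left(b,c \right)} = \frac{118}{36 + b}$ ($y{\left(b,c \right)} = \frac{159 - 41}{\left(-6\right)^{2} + b} = \frac{118}{36 + b}$)
$\sqrt{109995 + y{\left(-283,394 \right)}} = \sqrt{109995 + \frac{118}{36 - 283}} = \sqrt{109995 + \frac{118}{-247}} = \sqrt{109995 + 118 \left(- \frac{1}{247}\right)} = \sqrt{109995 - \frac{118}{247}} = \sqrt{\frac{27168647}{247}} = \frac{\sqrt{6710655809}}{247}$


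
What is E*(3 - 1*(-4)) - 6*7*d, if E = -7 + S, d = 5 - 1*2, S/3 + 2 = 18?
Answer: 161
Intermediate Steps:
S = 48 (S = -6 + 3*18 = -6 + 54 = 48)
d = 3 (d = 5 - 2 = 3)
E = 41 (E = -7 + 48 = 41)
E*(3 - 1*(-4)) - 6*7*d = 41*(3 - 1*(-4)) - 6*7*3 = 41*(3 + 4) - 42*3 = 41*7 - 1*126 = 287 - 126 = 161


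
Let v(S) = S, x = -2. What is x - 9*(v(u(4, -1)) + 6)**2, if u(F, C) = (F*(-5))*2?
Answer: -10406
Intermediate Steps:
u(F, C) = -10*F (u(F, C) = -5*F*2 = -10*F)
x - 9*(v(u(4, -1)) + 6)**2 = -2 - 9*(-10*4 + 6)**2 = -2 - 9*(-40 + 6)**2 = -2 - 9*(-34)**2 = -2 - 9*1156 = -2 - 10404 = -10406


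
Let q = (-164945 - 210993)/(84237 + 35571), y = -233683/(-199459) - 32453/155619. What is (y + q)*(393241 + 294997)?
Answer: -3964531117505557681/2648713396992 ≈ -1.4968e+6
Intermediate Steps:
y = 29892471850/31039610121 (y = -233683*(-1/199459) - 32453*1/155619 = 233683/199459 - 32453/155619 = 29892471850/31039610121 ≈ 0.96304)
q = -187969/59904 (q = -375938/119808 = -375938*1/119808 = -187969/59904 ≈ -3.1378)
(y + q)*(393241 + 294997) = (29892471850/31039610121 - 187969/59904)*(393241 + 294997) = -11520814362199/5297426793984*688238 = -3964531117505557681/2648713396992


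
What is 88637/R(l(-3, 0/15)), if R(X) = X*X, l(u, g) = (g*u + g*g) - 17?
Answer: 88637/289 ≈ 306.70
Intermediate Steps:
l(u, g) = -17 + g² + g*u (l(u, g) = (g*u + g²) - 17 = (g² + g*u) - 17 = -17 + g² + g*u)
R(X) = X²
88637/R(l(-3, 0/15)) = 88637/((-17 + (0/15)² + (0/15)*(-3))²) = 88637/((-17 + (0*(1/15))² + (0*(1/15))*(-3))²) = 88637/((-17 + 0² + 0*(-3))²) = 88637/((-17 + 0 + 0)²) = 88637/((-17)²) = 88637/289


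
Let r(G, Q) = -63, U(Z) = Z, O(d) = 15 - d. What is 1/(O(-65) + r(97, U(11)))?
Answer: 1/17 ≈ 0.058824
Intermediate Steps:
1/(O(-65) + r(97, U(11))) = 1/((15 - 1*(-65)) - 63) = 1/((15 + 65) - 63) = 1/(80 - 63) = 1/17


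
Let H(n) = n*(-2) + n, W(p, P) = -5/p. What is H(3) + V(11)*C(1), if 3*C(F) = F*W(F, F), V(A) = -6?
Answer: 7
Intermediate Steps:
C(F) = -5/3 (C(F) = (F*(-5/F))/3 = (⅓)*(-5) = -5/3)
H(n) = -n (H(n) = -2*n + n = -n)
H(3) + V(11)*C(1) = -1*3 - 6*(-5/3) = -3 + 10 = 7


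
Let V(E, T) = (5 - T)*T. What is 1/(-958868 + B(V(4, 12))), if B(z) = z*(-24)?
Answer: -1/956852 ≈ -1.0451e-6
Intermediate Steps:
V(E, T) = T*(5 - T)
B(z) = -24*z
1/(-958868 + B(V(4, 12))) = 1/(-958868 - 288*(5 - 1*12)) = 1/(-958868 - 288*(5 - 12)) = 1/(-958868 - 288*(-7)) = 1/(-958868 - 24*(-84)) = 1/(-958868 + 2016) = 1/(-956852) = -1/956852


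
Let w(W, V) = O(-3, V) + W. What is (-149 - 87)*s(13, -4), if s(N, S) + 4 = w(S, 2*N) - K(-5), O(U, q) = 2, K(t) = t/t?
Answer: 1652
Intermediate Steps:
K(t) = 1
w(W, V) = 2 + W
s(N, S) = -3 + S (s(N, S) = -4 + ((2 + S) - 1*1) = -4 + ((2 + S) - 1) = -4 + (1 + S) = -3 + S)
(-149 - 87)*s(13, -4) = (-149 - 87)*(-3 - 4) = -236*(-7) = 1652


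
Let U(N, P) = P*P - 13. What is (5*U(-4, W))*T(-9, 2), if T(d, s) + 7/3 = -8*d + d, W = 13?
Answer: 47320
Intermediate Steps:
T(d, s) = -7/3 - 7*d (T(d, s) = -7/3 + (-8*d + d) = -7/3 - 7*d)
U(N, P) = -13 + P² (U(N, P) = P² - 13 = -13 + P²)
(5*U(-4, W))*T(-9, 2) = (5*(-13 + 13²))*(-7/3 - 7*(-9)) = (5*(-13 + 169))*(-7/3 + 63) = (5*156)*(182/3) = 780*(182/3) = 47320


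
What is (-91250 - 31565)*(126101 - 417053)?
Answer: 35733269880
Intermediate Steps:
(-91250 - 31565)*(126101 - 417053) = -122815*(-290952) = 35733269880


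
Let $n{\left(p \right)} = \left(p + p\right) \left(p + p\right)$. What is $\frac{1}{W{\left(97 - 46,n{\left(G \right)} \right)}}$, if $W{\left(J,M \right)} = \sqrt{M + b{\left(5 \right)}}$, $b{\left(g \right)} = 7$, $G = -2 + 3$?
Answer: $\frac{\sqrt{11}}{11} \approx 0.30151$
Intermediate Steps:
$G = 1$
$n{\left(p \right)} = 4 p^{2}$ ($n{\left(p \right)} = 2 p 2 p = 4 p^{2}$)
$W{\left(J,M \right)} = \sqrt{7 + M}$ ($W{\left(J,M \right)} = \sqrt{M + 7} = \sqrt{7 + M}$)
$\frac{1}{W{\left(97 - 46,n{\left(G \right)} \right)}} = \frac{1}{\sqrt{7 + 4 \cdot 1^{2}}} = \frac{1}{\sqrt{7 + 4 \cdot 1}} = \frac{1}{\sqrt{7 + 4}} = \frac{1}{\sqrt{11}} = \frac{\sqrt{11}}{11}$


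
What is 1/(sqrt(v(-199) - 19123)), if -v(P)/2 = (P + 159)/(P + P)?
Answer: -I*sqrt(757297883)/3805517 ≈ -0.0072314*I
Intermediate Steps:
v(P) = -(159 + P)/P (v(P) = -2*(P + 159)/(P + P) = -2*(159 + P)/(2*P) = -2*(159 + P)*1/(2*P) = -(159 + P)/P)
1/(sqrt(v(-199) - 19123)) = 1/(sqrt((-159 - 1*(-199))/(-199) - 19123)) = 1/(sqrt(-(-159 + 199)/199 - 19123)) = 1/(sqrt(-1/199*40 - 19123)) = 1/(sqrt(-40/199 - 19123)) = 1/(sqrt(-3805517/199)) = 1/(I*sqrt(757297883)/199) = -I*sqrt(757297883)/3805517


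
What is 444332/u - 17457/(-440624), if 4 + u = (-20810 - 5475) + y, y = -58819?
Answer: -48574403203/9375156848 ≈ -5.1812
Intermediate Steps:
u = -85108 (u = -4 + ((-20810 - 5475) - 58819) = -4 + (-26285 - 58819) = -4 - 85104 = -85108)
444332/u - 17457/(-440624) = 444332/(-85108) - 17457/(-440624) = 444332*(-1/85108) - 17457*(-1/440624) = -111083/21277 + 17457/440624 = -48574403203/9375156848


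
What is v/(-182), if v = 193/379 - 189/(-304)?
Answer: -130303/20969312 ≈ -0.0062140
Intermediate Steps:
v = 130303/115216 (v = 193*(1/379) - 189*(-1/304) = 193/379 + 189/304 = 130303/115216 ≈ 1.1309)
v/(-182) = (130303/115216)/(-182) = (130303/115216)*(-1/182) = -130303/20969312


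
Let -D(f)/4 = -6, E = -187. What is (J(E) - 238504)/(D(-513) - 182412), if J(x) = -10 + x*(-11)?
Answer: 78819/60796 ≈ 1.2964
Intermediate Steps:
D(f) = 24 (D(f) = -4*(-6) = 24)
J(x) = -10 - 11*x
(J(E) - 238504)/(D(-513) - 182412) = ((-10 - 11*(-187)) - 238504)/(24 - 182412) = ((-10 + 2057) - 238504)/(-182388) = (2047 - 238504)*(-1/182388) = -236457*(-1/182388) = 78819/60796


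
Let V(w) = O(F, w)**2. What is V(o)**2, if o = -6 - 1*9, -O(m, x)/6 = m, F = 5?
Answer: 810000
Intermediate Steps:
O(m, x) = -6*m
o = -15 (o = -6 - 9 = -15)
V(w) = 900 (V(w) = (-6*5)**2 = (-30)**2 = 900)
V(o)**2 = 900**2 = 810000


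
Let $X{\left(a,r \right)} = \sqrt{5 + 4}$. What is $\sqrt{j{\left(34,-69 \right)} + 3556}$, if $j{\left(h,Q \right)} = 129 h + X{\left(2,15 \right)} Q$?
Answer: $\sqrt{7735} \approx 87.949$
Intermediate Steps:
$X{\left(a,r \right)} = 3$ ($X{\left(a,r \right)} = \sqrt{9} = 3$)
$j{\left(h,Q \right)} = 3 Q + 129 h$ ($j{\left(h,Q \right)} = 129 h + 3 Q = 3 Q + 129 h$)
$\sqrt{j{\left(34,-69 \right)} + 3556} = \sqrt{\left(3 \left(-69\right) + 129 \cdot 34\right) + 3556} = \sqrt{\left(-207 + 4386\right) + 3556} = \sqrt{4179 + 3556} = \sqrt{7735}$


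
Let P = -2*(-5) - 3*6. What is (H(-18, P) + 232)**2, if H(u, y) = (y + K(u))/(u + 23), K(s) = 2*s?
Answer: 1245456/25 ≈ 49818.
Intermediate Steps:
P = -8 (P = 10 - 18 = -8)
H(u, y) = (y + 2*u)/(23 + u) (H(u, y) = (y + 2*u)/(u + 23) = (y + 2*u)/(23 + u))
(H(-18, P) + 232)**2 = ((-8 + 2*(-18))/(23 - 18) + 232)**2 = ((-8 - 36)/5 + 232)**2 = ((1/5)*(-44) + 232)**2 = (-44/5 + 232)**2 = (1116/5)**2 = 1245456/25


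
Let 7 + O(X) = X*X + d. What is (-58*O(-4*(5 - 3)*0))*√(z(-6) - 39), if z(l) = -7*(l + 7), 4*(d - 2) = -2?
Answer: 319*I*√46 ≈ 2163.6*I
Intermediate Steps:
d = 3/2 (d = 2 + (¼)*(-2) = 2 - ½ = 3/2 ≈ 1.5000)
z(l) = -49 - 7*l (z(l) = -7*(7 + l) = -49 - 7*l)
O(X) = -11/2 + X² (O(X) = -7 + (X*X + 3/2) = -7 + (X² + 3/2) = -7 + (3/2 + X²) = -11/2 + X²)
(-58*O(-4*(5 - 3)*0))*√(z(-6) - 39) = (-58*(-11/2 + (-4*(5 - 3)*0)²))*√((-49 - 7*(-6)) - 39) = (-58*(-11/2 + (-8*0)²))*√((-49 + 42) - 39) = (-58*(-11/2 + (-4*0)²))*√(-7 - 39) = (-58*(-11/2 + 0²))*√(-46) = (-58*(-11/2 + 0))*(I*√46) = (-58*(-11/2))*(I*√46) = 319*(I*√46) = 319*I*√46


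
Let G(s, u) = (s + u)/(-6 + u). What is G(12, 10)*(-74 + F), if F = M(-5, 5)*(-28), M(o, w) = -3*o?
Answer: -2717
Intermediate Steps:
F = -420 (F = -3*(-5)*(-28) = 15*(-28) = -420)
G(s, u) = (s + u)/(-6 + u)
G(12, 10)*(-74 + F) = ((12 + 10)/(-6 + 10))*(-74 - 420) = (22/4)*(-494) = ((¼)*22)*(-494) = (11/2)*(-494) = -2717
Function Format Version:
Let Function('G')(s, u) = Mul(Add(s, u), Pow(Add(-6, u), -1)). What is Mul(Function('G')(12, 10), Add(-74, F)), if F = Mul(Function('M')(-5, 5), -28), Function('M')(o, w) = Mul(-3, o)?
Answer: -2717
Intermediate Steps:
F = -420 (F = Mul(Mul(-3, -5), -28) = Mul(15, -28) = -420)
Function('G')(s, u) = Mul(Pow(Add(-6, u), -1), Add(s, u))
Mul(Function('G')(12, 10), Add(-74, F)) = Mul(Mul(Pow(Add(-6, 10), -1), Add(12, 10)), Add(-74, -420)) = Mul(Mul(Pow(4, -1), 22), -494) = Mul(Mul(Rational(1, 4), 22), -494) = Mul(Rational(11, 2), -494) = -2717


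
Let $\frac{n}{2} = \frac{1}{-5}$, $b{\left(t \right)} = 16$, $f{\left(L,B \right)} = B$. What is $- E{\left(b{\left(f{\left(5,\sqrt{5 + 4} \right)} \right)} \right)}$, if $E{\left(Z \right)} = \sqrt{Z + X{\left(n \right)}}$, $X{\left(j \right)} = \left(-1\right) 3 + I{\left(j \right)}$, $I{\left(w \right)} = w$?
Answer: $- \frac{3 \sqrt{35}}{5} \approx -3.5496$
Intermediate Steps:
$n = - \frac{2}{5}$ ($n = \frac{2}{-5} = 2 \left(- \frac{1}{5}\right) = - \frac{2}{5} \approx -0.4$)
$X{\left(j \right)} = -3 + j$ ($X{\left(j \right)} = \left(-1\right) 3 + j = -3 + j$)
$E{\left(Z \right)} = \sqrt{- \frac{17}{5} + Z}$ ($E{\left(Z \right)} = \sqrt{Z - \frac{17}{5}} = \sqrt{- \frac{17}{5} + Z}$)
$- E{\left(b{\left(f{\left(5,\sqrt{5 + 4} \right)} \right)} \right)} = - \frac{\sqrt{-85 + 25 \cdot 16}}{5} = - \frac{\sqrt{-85 + 400}}{5} = - \frac{\sqrt{315}}{5} = - \frac{3 \sqrt{35}}{5}$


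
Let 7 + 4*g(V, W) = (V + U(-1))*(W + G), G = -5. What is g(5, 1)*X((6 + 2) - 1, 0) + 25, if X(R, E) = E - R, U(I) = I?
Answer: 261/4 ≈ 65.250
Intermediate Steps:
g(V, W) = -7/4 + (-1 + V)*(-5 + W)/4 (g(V, W) = -7/4 + ((V - 1)*(W - 5))/4 = -7/4 + ((-1 + V)*(-5 + W))/4 = -7/4 + (-1 + V)*(-5 + W)/4)
g(5, 1)*X((6 + 2) - 1, 0) + 25 = (-½ - 5/4*5 - ¼*1 + (¼)*5*1)*(0 - ((6 + 2) - 1)) + 25 = (-½ - 25/4 - ¼ + 5/4)*(0 - (8 - 1)) + 25 = -23*(0 - 1*7)/4 + 25 = -23*(0 - 7)/4 + 25 = -23/4*(-7) + 25 = 161/4 + 25 = 261/4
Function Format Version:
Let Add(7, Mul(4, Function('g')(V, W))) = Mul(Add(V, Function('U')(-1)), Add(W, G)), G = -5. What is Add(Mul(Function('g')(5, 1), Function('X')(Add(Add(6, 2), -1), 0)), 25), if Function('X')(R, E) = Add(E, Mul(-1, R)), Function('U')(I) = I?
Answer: Rational(261, 4) ≈ 65.250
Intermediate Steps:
Function('g')(V, W) = Add(Rational(-7, 4), Mul(Rational(1, 4), Add(-1, V), Add(-5, W))) (Function('g')(V, W) = Add(Rational(-7, 4), Mul(Rational(1, 4), Mul(Add(V, -1), Add(W, -5)))) = Add(Rational(-7, 4), Mul(Rational(1, 4), Mul(Add(-1, V), Add(-5, W)))) = Add(Rational(-7, 4), Mul(Rational(1, 4), Add(-1, V), Add(-5, W))))
Add(Mul(Function('g')(5, 1), Function('X')(Add(Add(6, 2), -1), 0)), 25) = Add(Mul(Add(Rational(-1, 2), Mul(Rational(-5, 4), 5), Mul(Rational(-1, 4), 1), Mul(Rational(1, 4), 5, 1)), Add(0, Mul(-1, Add(Add(6, 2), -1)))), 25) = Add(Mul(Add(Rational(-1, 2), Rational(-25, 4), Rational(-1, 4), Rational(5, 4)), Add(0, Mul(-1, Add(8, -1)))), 25) = Add(Mul(Rational(-23, 4), Add(0, Mul(-1, 7))), 25) = Add(Mul(Rational(-23, 4), Add(0, -7)), 25) = Add(Mul(Rational(-23, 4), -7), 25) = Add(Rational(161, 4), 25) = Rational(261, 4)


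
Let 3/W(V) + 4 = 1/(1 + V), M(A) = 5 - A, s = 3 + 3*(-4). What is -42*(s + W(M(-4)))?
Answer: 5334/13 ≈ 410.31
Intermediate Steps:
s = -9 (s = 3 - 12 = -9)
W(V) = 3/(-4 + 1/(1 + V))
-42*(s + W(M(-4))) = -42*(-9 + 3*(-1 - (5 - 1*(-4)))/(3 + 4*(5 - 1*(-4)))) = -42*(-9 + 3*(-1 - (5 + 4))/(3 + 4*(5 + 4))) = -42*(-9 + 3*(-1 - 1*9)/(3 + 4*9)) = -42*(-9 + 3*(-1 - 9)/(3 + 36)) = -42*(-9 + 3*(-10)/39) = -42*(-9 + 3*(1/39)*(-10)) = -42*(-9 - 10/13) = -42*(-127/13) = 5334/13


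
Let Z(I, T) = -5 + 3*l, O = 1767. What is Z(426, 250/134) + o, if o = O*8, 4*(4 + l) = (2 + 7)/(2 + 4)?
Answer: 112961/8 ≈ 14120.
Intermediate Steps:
l = -29/8 (l = -4 + ((2 + 7)/(2 + 4))/4 = -4 + (9/6)/4 = -4 + (9*(⅙))/4 = -4 + (¼)*(3/2) = -4 + 3/8 = -29/8 ≈ -3.6250)
o = 14136 (o = 1767*8 = 14136)
Z(I, T) = -127/8 (Z(I, T) = -5 + 3*(-29/8) = -5 - 87/8 = -127/8)
Z(426, 250/134) + o = -127/8 + 14136 = 112961/8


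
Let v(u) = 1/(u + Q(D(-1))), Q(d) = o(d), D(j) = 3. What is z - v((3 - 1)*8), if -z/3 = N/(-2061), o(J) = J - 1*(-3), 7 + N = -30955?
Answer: -681851/15114 ≈ -45.114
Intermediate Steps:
N = -30962 (N = -7 - 30955 = -30962)
o(J) = 3 + J (o(J) = J + 3 = 3 + J)
Q(d) = 3 + d
v(u) = 1/(6 + u) (v(u) = 1/(u + (3 + 3)) = 1/(u + 6) = 1/(6 + u))
z = -30962/687 (z = -(-92886)/(-2061) = -(-92886)*(-1)/2061 = -3*30962/2061 = -30962/687 ≈ -45.068)
z - v((3 - 1)*8) = -30962/687 - 1/(6 + (3 - 1)*8) = -30962/687 - 1/(6 + 2*8) = -30962/687 - 1/(6 + 16) = -30962/687 - 1/22 = -681851/15114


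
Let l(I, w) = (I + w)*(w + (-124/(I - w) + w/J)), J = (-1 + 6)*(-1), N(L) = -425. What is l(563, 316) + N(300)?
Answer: 273360977/1235 ≈ 2.2135e+5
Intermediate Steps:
J = -5 (J = 5*(-1) = -5)
l(I, w) = (I + w)*(-124/(I - w) + 4*w/5) (l(I, w) = (I + w)*(w + (-124/(I - w) + w/(-5))) = (I + w)*(w + (-124/(I - w) + w*(-⅕))) = (I + w)*(w + (-124/(I - w) - w/5)) = (I + w)*(-124/(I - w) + 4*w/5))
l(563, 316) + N(300) = 4*(-1*316³ - 155*563 - 155*316 + 316*563²)/(5*(563 - 1*316)) - 425 = 4*(-1*31554496 - 87265 - 48980 + 316*316969)/(5*(563 - 316)) - 425 = (⅘)*(-31554496 - 87265 - 48980 + 100162204)/247 - 425 = (⅘)*(1/247)*68471463 - 425 = 273885852/1235 - 425 = 273360977/1235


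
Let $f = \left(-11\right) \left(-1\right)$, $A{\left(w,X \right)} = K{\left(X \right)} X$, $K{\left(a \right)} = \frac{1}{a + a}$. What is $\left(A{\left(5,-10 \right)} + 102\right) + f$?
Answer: $\frac{227}{2} \approx 113.5$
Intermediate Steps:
$K{\left(a \right)} = \frac{1}{2 a}$
$A{\left(w,X \right)} = \frac{1}{2}$ ($A{\left(w,X \right)} = \frac{1}{2 X} X = \frac{1}{2}$)
$f = 11$
$\left(A{\left(5,-10 \right)} + 102\right) + f = \left(\frac{1}{2} + 102\right) + 11 = \frac{205}{2} + 11 = \frac{227}{2}$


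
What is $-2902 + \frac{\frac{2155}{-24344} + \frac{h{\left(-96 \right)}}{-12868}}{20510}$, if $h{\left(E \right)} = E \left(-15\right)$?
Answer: $- \frac{932257886189887}{321246686096} \approx -2902.0$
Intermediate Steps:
$h{\left(E \right)} = - 15 E$
$-2902 + \frac{\frac{2155}{-24344} + \frac{h{\left(-96 \right)}}{-12868}}{20510} = -2902 + \frac{\frac{2155}{-24344} + \frac{\left(-15\right) \left(-96\right)}{-12868}}{20510} = -2902 + \left(2155 \left(- \frac{1}{24344}\right) + 1440 \left(- \frac{1}{12868}\right)\right) \frac{1}{20510} = -2902 + \left(- \frac{2155}{24344} - \frac{360}{3217}\right) \frac{1}{20510} = -2902 - \frac{3139295}{321246686096} = - \frac{932257886189887}{321246686096}$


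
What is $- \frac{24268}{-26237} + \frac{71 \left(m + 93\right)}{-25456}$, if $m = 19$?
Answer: $\frac{25570599}{41743067} \approx 0.61257$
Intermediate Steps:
$- \frac{24268}{-26237} + \frac{71 \left(m + 93\right)}{-25456} = - \frac{24268}{-26237} + \frac{71 \left(19 + 93\right)}{-25456} = \left(-24268\right) \left(- \frac{1}{26237}\right) + 71 \cdot 112 \left(- \frac{1}{25456}\right) = \frac{24268}{26237} + 7952 \left(- \frac{1}{25456}\right) = \frac{24268}{26237} - \frac{497}{1591} = \frac{25570599}{41743067}$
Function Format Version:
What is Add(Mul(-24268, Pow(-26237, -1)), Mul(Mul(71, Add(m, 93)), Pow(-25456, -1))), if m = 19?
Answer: Rational(25570599, 41743067) ≈ 0.61257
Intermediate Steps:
Add(Mul(-24268, Pow(-26237, -1)), Mul(Mul(71, Add(m, 93)), Pow(-25456, -1))) = Add(Mul(-24268, Pow(-26237, -1)), Mul(Mul(71, Add(19, 93)), Pow(-25456, -1))) = Add(Mul(-24268, Rational(-1, 26237)), Mul(Mul(71, 112), Rational(-1, 25456))) = Add(Rational(24268, 26237), Mul(7952, Rational(-1, 25456))) = Add(Rational(24268, 26237), Rational(-497, 1591)) = Rational(25570599, 41743067)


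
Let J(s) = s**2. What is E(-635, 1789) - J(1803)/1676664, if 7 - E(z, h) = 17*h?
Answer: -5664877377/186296 ≈ -30408.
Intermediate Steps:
E(z, h) = 7 - 17*h
E(-635, 1789) - J(1803)/1676664 = (7 - 17*1789) - 1803**2/1676664 = (7 - 30413) - 3250809/1676664 = -30406 - 1*361201/186296 = -30406 - 361201/186296 = -5664877377/186296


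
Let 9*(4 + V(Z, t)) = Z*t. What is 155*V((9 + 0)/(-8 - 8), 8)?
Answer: -1395/2 ≈ -697.50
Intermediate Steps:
V(Z, t) = -4 + Z*t/9 (V(Z, t) = -4 + (Z*t)/9 = -4 + Z*t/9)
155*V((9 + 0)/(-8 - 8), 8) = 155*(-4 + (⅑)*((9 + 0)/(-8 - 8))*8) = 155*(-4 + (⅑)*(9/(-16))*8) = 155*(-4 + (⅑)*(9*(-1/16))*8) = 155*(-4 + (⅑)*(-9/16)*8) = 155*(-4 - ½) = 155*(-9/2) = -1395/2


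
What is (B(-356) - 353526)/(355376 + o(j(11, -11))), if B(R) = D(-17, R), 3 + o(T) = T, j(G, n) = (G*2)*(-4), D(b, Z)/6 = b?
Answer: -353628/355285 ≈ -0.99534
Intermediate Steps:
D(b, Z) = 6*b
j(G, n) = -8*G (j(G, n) = (2*G)*(-4) = -8*G)
o(T) = -3 + T
B(R) = -102 (B(R) = 6*(-17) = -102)
(B(-356) - 353526)/(355376 + o(j(11, -11))) = (-102 - 353526)/(355376 + (-3 - 8*11)) = -353628/(355376 + (-3 - 88)) = -353628/(355376 - 91) = -353628/355285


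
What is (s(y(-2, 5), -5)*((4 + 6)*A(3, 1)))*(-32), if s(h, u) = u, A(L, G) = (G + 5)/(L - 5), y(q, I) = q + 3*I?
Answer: -4800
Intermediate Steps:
A(L, G) = (5 + G)/(-5 + L)
(s(y(-2, 5), -5)*((4 + 6)*A(3, 1)))*(-32) = -5*(4 + 6)*(5 + 1)/(-5 + 3)*(-32) = -50*6/(-2)*(-32) = -50*(-½*6)*(-32) = -50*(-3)*(-32) = -5*(-30)*(-32) = 150*(-32) = -4800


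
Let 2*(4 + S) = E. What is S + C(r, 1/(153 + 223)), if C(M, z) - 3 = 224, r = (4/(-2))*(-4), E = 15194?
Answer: 7820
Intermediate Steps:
r = 8 (r = (4*(-½))*(-4) = -2*(-4) = 8)
C(M, z) = 227 (C(M, z) = 3 + 224 = 227)
S = 7593 (S = -4 + (½)*15194 = -4 + 7597 = 7593)
S + C(r, 1/(153 + 223)) = 7593 + 227 = 7820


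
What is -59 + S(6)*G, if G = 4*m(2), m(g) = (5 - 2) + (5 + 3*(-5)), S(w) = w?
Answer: -227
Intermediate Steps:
m(g) = -7 (m(g) = 3 + (5 - 15) = 3 - 10 = -7)
G = -28 (G = 4*(-7) = -28)
-59 + S(6)*G = -59 + 6*(-28) = -59 - 168 = -227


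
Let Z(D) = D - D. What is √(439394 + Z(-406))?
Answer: √439394 ≈ 662.87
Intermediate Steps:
Z(D) = 0
√(439394 + Z(-406)) = √(439394 + 0) = √439394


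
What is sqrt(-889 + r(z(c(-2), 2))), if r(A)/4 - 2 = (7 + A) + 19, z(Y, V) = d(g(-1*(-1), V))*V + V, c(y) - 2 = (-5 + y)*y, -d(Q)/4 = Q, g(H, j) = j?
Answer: 7*I*sqrt(17) ≈ 28.862*I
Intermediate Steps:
d(Q) = -4*Q
c(y) = 2 + y*(-5 + y) (c(y) = 2 + (-5 + y)*y = 2 + y*(-5 + y))
z(Y, V) = V - 4*V**2 (z(Y, V) = (-4*V)*V + V = -4*V**2 + V = V - 4*V**2)
r(A) = 112 + 4*A (r(A) = 8 + 4*((7 + A) + 19) = 8 + 4*(26 + A) = 8 + (104 + 4*A) = 112 + 4*A)
sqrt(-889 + r(z(c(-2), 2))) = sqrt(-889 + (112 + 4*(2*(1 - 4*2)))) = sqrt(-889 + (112 + 4*(2*(1 - 8)))) = sqrt(-889 + (112 + 4*(2*(-7)))) = sqrt(-889 + (112 + 4*(-14))) = sqrt(-889 + (112 - 56)) = sqrt(-889 + 56) = sqrt(-833) = 7*I*sqrt(17)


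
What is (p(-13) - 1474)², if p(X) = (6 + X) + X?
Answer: 2232036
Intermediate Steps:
p(X) = 6 + 2*X
(p(-13) - 1474)² = ((6 + 2*(-13)) - 1474)² = ((6 - 26) - 1474)² = (-20 - 1474)² = (-1494)² = 2232036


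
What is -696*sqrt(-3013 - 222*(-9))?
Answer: -696*I*sqrt(1015) ≈ -22174.0*I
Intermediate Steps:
-696*sqrt(-3013 - 222*(-9)) = -696*sqrt(-3013 + 1998) = -696*I*sqrt(1015)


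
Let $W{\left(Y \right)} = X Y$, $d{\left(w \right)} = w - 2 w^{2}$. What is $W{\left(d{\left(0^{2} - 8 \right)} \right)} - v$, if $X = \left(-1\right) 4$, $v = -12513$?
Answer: $13057$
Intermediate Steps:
$X = -4$
$W{\left(Y \right)} = - 4 Y$
$W{\left(d{\left(0^{2} - 8 \right)} \right)} - v = - 4 \left(0^{2} - 8\right) \left(1 - 2 \left(0^{2} - 8\right)\right) - -12513 = - 4 \left(0 - 8\right) \left(1 - 2 \left(0 - 8\right)\right) + 12513 = - 4 \left(- 8 \left(1 - -16\right)\right) + 12513 = - 4 \left(- 8 \left(1 + 16\right)\right) + 12513 = - 4 \left(\left(-8\right) 17\right) + 12513 = \left(-4\right) \left(-136\right) + 12513 = 544 + 12513 = 13057$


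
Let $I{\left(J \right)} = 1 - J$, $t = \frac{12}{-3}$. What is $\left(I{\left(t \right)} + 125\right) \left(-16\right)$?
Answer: $-2080$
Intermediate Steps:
$t = -4$ ($t = 12 \left(- \frac{1}{3}\right) = -4$)
$\left(I{\left(t \right)} + 125\right) \left(-16\right) = \left(\left(1 - -4\right) + 125\right) \left(-16\right) = \left(\left(1 + 4\right) + 125\right) \left(-16\right) = \left(5 + 125\right) \left(-16\right) = 130 \left(-16\right) = -2080$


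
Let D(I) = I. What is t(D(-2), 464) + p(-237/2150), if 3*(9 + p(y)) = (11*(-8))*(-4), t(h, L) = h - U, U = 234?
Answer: -383/3 ≈ -127.67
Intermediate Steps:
t(h, L) = -234 + h (t(h, L) = h - 1*234 = h - 234 = -234 + h)
p(y) = 325/3 (p(y) = -9 + ((11*(-8))*(-4))/3 = -9 + (-88*(-4))/3 = -9 + (1/3)*352 = -9 + 352/3 = 325/3)
t(D(-2), 464) + p(-237/2150) = (-234 - 2) + 325/3 = -236 + 325/3 = -383/3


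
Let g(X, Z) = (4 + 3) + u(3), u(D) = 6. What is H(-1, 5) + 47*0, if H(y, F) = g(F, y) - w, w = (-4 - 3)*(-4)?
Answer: -15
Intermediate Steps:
g(X, Z) = 13 (g(X, Z) = (4 + 3) + 6 = 7 + 6 = 13)
w = 28 (w = -7*(-4) = 28)
H(y, F) = -15 (H(y, F) = 13 - 1*28 = 13 - 28 = -15)
H(-1, 5) + 47*0 = -15 + 47*0 = -15 + 0 = -15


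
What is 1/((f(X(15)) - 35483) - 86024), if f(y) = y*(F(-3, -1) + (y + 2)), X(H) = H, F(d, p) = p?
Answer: -1/121267 ≈ -8.2463e-6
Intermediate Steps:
f(y) = y*(1 + y) (f(y) = y*(-1 + (y + 2)) = y*(-1 + (2 + y)) = y*(1 + y))
1/((f(X(15)) - 35483) - 86024) = 1/((15*(1 + 15) - 35483) - 86024) = 1/((15*16 - 35483) - 86024) = 1/((240 - 35483) - 86024) = 1/(-35243 - 86024) = 1/(-121267) = -1/121267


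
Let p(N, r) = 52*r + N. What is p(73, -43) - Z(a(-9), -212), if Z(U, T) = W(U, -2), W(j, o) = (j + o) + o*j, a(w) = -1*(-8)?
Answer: -2153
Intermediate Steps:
a(w) = 8
p(N, r) = N + 52*r
W(j, o) = j + o + j*o (W(j, o) = (j + o) + j*o = j + o + j*o)
Z(U, T) = -2 - U (Z(U, T) = U - 2 + U*(-2) = U - 2 - 2*U = -2 - U)
p(73, -43) - Z(a(-9), -212) = (73 + 52*(-43)) - (-2 - 1*8) = (73 - 2236) - (-2 - 8) = -2163 - 1*(-10) = -2163 + 10 = -2153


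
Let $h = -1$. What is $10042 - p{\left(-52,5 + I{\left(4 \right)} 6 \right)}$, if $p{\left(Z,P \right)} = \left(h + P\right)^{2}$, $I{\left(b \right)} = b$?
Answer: $9258$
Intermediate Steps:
$p{\left(Z,P \right)} = \left(-1 + P\right)^{2}$
$10042 - p{\left(-52,5 + I{\left(4 \right)} 6 \right)} = 10042 - \left(-1 + \left(5 + 4 \cdot 6\right)\right)^{2} = 10042 - \left(-1 + \left(5 + 24\right)\right)^{2} = 10042 - \left(-1 + 29\right)^{2} = 10042 - 28^{2} = 10042 - 784 = 9258$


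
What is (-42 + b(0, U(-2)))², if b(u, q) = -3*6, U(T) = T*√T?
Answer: 3600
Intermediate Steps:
U(T) = T^(3/2)
b(u, q) = -18
(-42 + b(0, U(-2)))² = (-42 - 18)² = (-60)² = 3600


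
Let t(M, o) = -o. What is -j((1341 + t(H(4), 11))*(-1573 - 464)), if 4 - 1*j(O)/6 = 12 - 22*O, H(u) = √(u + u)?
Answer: 357615768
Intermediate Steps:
H(u) = √2*√u (H(u) = √(2*u) = √2*√u)
j(O) = -48 + 132*O (j(O) = 24 - 6*(12 - 22*O) = 24 + (-72 + 132*O) = -48 + 132*O)
-j((1341 + t(H(4), 11))*(-1573 - 464)) = -(-48 + 132*((1341 - 1*11)*(-1573 - 464))) = -(-48 + 132*((1341 - 11)*(-2037))) = -(-48 + 132*(1330*(-2037))) = -(-48 + 132*(-2709210)) = -(-48 - 357615720) = -1*(-357615768) = 357615768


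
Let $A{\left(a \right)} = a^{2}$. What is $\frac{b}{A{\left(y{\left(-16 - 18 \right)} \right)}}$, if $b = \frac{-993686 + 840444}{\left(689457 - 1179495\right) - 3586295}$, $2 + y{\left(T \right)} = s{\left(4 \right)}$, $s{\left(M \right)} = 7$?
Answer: $\frac{153242}{101908325} \approx 0.0015037$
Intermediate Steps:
$y{\left(T \right)} = 5$ ($y{\left(T \right)} = -2 + 7 = 5$)
$b = \frac{153242}{4076333}$ ($b = - \frac{153242}{\left(689457 - 1179495\right) - 3586295} = - \frac{153242}{-490038 - 3586295} = - \frac{153242}{-4076333} = \left(-153242\right) \left(- \frac{1}{4076333}\right) = \frac{153242}{4076333} \approx 0.037593$)
$\frac{b}{A{\left(y{\left(-16 - 18 \right)} \right)}} = \frac{153242}{4076333 \cdot 5^{2}} = \frac{153242}{4076333 \cdot 25} = \frac{153242}{4076333} \cdot \frac{1}{25} = \frac{153242}{101908325}$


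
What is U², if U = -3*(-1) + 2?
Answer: 25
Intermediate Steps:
U = 5 (U = 3 + 2 = 5)
U² = 5² = 25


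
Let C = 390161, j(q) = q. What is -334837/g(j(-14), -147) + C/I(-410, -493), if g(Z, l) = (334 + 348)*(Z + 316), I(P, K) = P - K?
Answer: 80331328733/17095012 ≈ 4699.1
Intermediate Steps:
g(Z, l) = 215512 + 682*Z (g(Z, l) = 682*(316 + Z) = 215512 + 682*Z)
-334837/g(j(-14), -147) + C/I(-410, -493) = -334837/(215512 + 682*(-14)) + 390161/(-410 - 1*(-493)) = -334837/(215512 - 9548) + 390161/(-410 + 493) = -334837/205964 + 390161/83 = 80331328733/17095012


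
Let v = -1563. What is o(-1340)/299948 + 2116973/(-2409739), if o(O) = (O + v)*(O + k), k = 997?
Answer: 1764465187327/722796393572 ≈ 2.4412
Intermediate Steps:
o(O) = (-1563 + O)*(997 + O) (o(O) = (O - 1563)*(O + 997) = (-1563 + O)*(997 + O))
o(-1340)/299948 + 2116973/(-2409739) = (-1558311 + (-1340)² - 566*(-1340))/299948 + 2116973/(-2409739) = (-1558311 + 1795600 + 758440)*(1/299948) + 2116973*(-1/2409739) = 995729*(1/299948) - 2116973/2409739 = 995729/299948 - 2116973/2409739 = 1764465187327/722796393572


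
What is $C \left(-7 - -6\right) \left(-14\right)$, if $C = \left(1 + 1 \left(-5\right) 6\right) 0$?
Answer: $0$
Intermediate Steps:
$C = 0$ ($C = \left(1 - 30\right) 0 = \left(-29\right) 0 = 0$)
$C \left(-7 - -6\right) \left(-14\right) = 0 \left(-7 - -6\right) \left(-14\right) = 0 \left(-7 + 6\right) \left(-14\right) = 0 \left(-1\right) \left(-14\right) = 0 \left(-14\right) = 0$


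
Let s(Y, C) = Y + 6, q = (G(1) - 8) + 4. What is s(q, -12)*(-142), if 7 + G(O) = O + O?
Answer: 426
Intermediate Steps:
G(O) = -7 + 2*O (G(O) = -7 + (O + O) = -7 + 2*O)
q = -9 (q = ((-7 + 2*1) - 8) + 4 = ((-7 + 2) - 8) + 4 = (-5 - 8) + 4 = -13 + 4 = -9)
s(Y, C) = 6 + Y
s(q, -12)*(-142) = (6 - 9)*(-142) = -3*(-142) = 426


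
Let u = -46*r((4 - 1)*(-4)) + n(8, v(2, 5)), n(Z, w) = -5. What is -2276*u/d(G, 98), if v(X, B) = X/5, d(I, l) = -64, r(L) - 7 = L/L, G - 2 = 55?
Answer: -212237/16 ≈ -13265.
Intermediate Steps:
G = 57 (G = 2 + 55 = 57)
r(L) = 8 (r(L) = 7 + L/L = 7 + 1 = 8)
v(X, B) = X/5 (v(X, B) = X*(1/5) = X/5)
u = -373 (u = -46*8 - 5 = -368 - 5 = -373)
-2276*u/d(G, 98) = -2276/((-64/(-373))) = -2276/((-64*(-1/373))) = -2276/64/373 = -2276*373/64 = -212237/16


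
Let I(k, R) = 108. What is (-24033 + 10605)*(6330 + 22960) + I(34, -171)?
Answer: -393306012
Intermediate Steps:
(-24033 + 10605)*(6330 + 22960) + I(34, -171) = (-24033 + 10605)*(6330 + 22960) + 108 = -13428*29290 + 108 = -393306120 + 108 = -393306012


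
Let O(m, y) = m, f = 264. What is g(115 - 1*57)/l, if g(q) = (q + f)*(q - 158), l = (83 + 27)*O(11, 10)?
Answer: -3220/121 ≈ -26.612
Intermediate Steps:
l = 1210 (l = (83 + 27)*11 = 110*11 = 1210)
g(q) = (-158 + q)*(264 + q) (g(q) = (q + 264)*(q - 158) = (264 + q)*(-158 + q) = (-158 + q)*(264 + q))
g(115 - 1*57)/l = (-41712 + (115 - 1*57)² + 106*(115 - 1*57))/1210 = (-41712 + (115 - 57)² + 106*(115 - 57))*(1/1210) = (-41712 + 58² + 106*58)*(1/1210) = (-41712 + 3364 + 6148)*(1/1210) = -32200*1/1210 = -3220/121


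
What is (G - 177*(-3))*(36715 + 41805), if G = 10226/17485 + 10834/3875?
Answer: 8747522137784/208475 ≈ 4.1960e+7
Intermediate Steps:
G = 45811648/13550875 (G = 10226*(1/17485) + 10834*(1/3875) = 10226/17485 + 10834/3875 = 45811648/13550875 ≈ 3.3807)
(G - 177*(-3))*(36715 + 41805) = (45811648/13550875 - 177*(-3))*(36715 + 41805) = (45811648/13550875 + 531)*78520 = (7241326273/13550875)*78520 = 8747522137784/208475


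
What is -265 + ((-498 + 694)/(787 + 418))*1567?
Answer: -12193/1205 ≈ -10.119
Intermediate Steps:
-265 + ((-498 + 694)/(787 + 418))*1567 = -265 + (196/1205)*1567 = -265 + 307132/1205 = -12193/1205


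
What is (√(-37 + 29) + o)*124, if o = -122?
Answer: -15128 + 248*I*√2 ≈ -15128.0 + 350.73*I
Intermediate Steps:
(√(-37 + 29) + o)*124 = (√(-37 + 29) - 122)*124 = (√(-8) - 122)*124 = (2*I*√2 - 122)*124 = (-122 + 2*I*√2)*124 = -15128 + 248*I*√2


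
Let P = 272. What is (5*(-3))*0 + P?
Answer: 272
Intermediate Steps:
(5*(-3))*0 + P = (5*(-3))*0 + 272 = -15*0 + 272 = 0 + 272 = 272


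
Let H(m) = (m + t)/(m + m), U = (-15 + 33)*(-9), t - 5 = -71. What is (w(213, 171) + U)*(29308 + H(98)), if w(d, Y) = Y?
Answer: 12924900/49 ≈ 2.6377e+5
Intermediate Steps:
t = -66 (t = 5 - 71 = -66)
U = -162 (U = 18*(-9) = -162)
H(m) = (-66 + m)/(2*m) (H(m) = (m - 66)/(m + m) = (-66 + m)/((2*m)) = (-66 + m)*(1/(2*m)) = (-66 + m)/(2*m))
(w(213, 171) + U)*(29308 + H(98)) = (171 - 162)*(29308 + (1/2)*(-66 + 98)/98) = 9*(29308 + (1/2)*(1/98)*32) = 9*(29308 + 8/49) = 9*(1436100/49) = 12924900/49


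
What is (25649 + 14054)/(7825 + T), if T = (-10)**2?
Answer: 39703/7925 ≈ 5.0098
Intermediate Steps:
T = 100
(25649 + 14054)/(7825 + T) = (25649 + 14054)/(7825 + 100) = 39703/7925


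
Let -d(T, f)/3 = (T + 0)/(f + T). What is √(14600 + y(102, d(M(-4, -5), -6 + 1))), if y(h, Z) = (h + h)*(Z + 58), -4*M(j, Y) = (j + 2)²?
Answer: √26330 ≈ 162.27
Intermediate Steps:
M(j, Y) = -(2 + j)²/4 (M(j, Y) = -(j + 2)²/4 = -(2 + j)²/4)
d(T, f) = -3*T/(T + f) (d(T, f) = -3*(T + 0)/(f + T) = -3*T/(T + f))
y(h, Z) = 2*h*(58 + Z) (y(h, Z) = (2*h)*(58 + Z) = 2*h*(58 + Z))
√(14600 + y(102, d(M(-4, -5), -6 + 1))) = √(14600 + 2*102*(58 - 3*(-(2 - 4)²/4)/(-(2 - 4)²/4 + (-6 + 1)))) = √(14600 + 2*102*(58 - 3*(-¼*(-2)²)/(-¼*(-2)² - 5))) = √(14600 + 2*102*(58 - 3*(-¼*4)/(-¼*4 - 5))) = √(14600 + 2*102*(58 - 3*(-1)/(-1 - 5))) = √(14600 + 2*102*(58 - 3*(-1)/(-6))) = √(14600 + 2*102*(58 - 3*(-1)*(-⅙))) = √(14600 + 2*102*(58 - ½)) = √(14600 + 2*102*(115/2)) = √(14600 + 11730) = √26330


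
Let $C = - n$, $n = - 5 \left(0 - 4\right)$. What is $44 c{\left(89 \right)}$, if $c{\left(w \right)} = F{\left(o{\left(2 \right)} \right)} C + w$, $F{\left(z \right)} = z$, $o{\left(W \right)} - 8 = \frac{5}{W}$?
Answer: $-5324$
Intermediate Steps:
$o{\left(W \right)} = 8 + \frac{5}{W}$
$n = 20$ ($n = \left(-5\right) \left(-4\right) = 20$)
$C = -20$ ($C = \left(-1\right) 20 = -20$)
$c{\left(w \right)} = -210 + w$ ($c{\left(w \right)} = \left(8 + \frac{5}{2}\right) \left(-20\right) + w = \frac{21}{2} \left(-20\right) + w = -210 + w$)
$44 c{\left(89 \right)} = 44 \left(-210 + 89\right) = 44 \left(-121\right) = -5324$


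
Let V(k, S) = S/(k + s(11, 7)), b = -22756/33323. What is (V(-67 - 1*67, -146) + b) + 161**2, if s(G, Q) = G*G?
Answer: 11233520609/433199 ≈ 25932.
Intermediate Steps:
s(G, Q) = G**2
b = -22756/33323 (b = -22756*1/33323 = -22756/33323 ≈ -0.68289)
V(k, S) = S/(121 + k) (V(k, S) = S/(k + 11**2) = S/(k + 121) = S/(121 + k))
(V(-67 - 1*67, -146) + b) + 161**2 = (-146/(121 + (-67 - 1*67)) - 22756/33323) + 161**2 = (-146/(121 + (-67 - 67)) - 22756/33323) + 25921 = (-146/(121 - 134) - 22756/33323) + 25921 = (-146/(-13) - 22756/33323) + 25921 = (-146*(-1/13) - 22756/33323) + 25921 = (146/13 - 22756/33323) + 25921 = 4569330/433199 + 25921 = 11233520609/433199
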